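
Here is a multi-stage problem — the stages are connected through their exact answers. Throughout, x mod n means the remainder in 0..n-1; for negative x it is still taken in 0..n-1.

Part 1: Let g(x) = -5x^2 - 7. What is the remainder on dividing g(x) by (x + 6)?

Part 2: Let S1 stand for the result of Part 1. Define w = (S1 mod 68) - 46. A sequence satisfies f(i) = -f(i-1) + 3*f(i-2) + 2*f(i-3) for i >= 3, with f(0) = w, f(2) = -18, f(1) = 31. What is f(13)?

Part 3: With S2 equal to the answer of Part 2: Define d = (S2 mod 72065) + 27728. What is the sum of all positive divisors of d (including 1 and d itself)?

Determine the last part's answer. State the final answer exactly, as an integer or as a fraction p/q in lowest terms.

74712

Part 1: remainder = value at the root: -5*(-6)^2 - 7 = (-180) + (-7) = -187; answer -187
Part 2: S1 = -187; w = -29; f(3) = -1*(-18) + 3*(31) + 2*(-29) = 53; iterating: f(3)=53, f(4)=-45, f(5)=168, f(6)=-197, f(7)=611, f(8)=-866, f(9)=2305, f(10)=-3681, f(11)=8864, f(12)=-15297, f(13)=34527; answer 34527
Part 3: S2 = 34527; d = 62255; 62255 = 5 * 12451; sigma = (1 + 5) * (1 + 12451) = 6 * 12452 = 74712; answer 74712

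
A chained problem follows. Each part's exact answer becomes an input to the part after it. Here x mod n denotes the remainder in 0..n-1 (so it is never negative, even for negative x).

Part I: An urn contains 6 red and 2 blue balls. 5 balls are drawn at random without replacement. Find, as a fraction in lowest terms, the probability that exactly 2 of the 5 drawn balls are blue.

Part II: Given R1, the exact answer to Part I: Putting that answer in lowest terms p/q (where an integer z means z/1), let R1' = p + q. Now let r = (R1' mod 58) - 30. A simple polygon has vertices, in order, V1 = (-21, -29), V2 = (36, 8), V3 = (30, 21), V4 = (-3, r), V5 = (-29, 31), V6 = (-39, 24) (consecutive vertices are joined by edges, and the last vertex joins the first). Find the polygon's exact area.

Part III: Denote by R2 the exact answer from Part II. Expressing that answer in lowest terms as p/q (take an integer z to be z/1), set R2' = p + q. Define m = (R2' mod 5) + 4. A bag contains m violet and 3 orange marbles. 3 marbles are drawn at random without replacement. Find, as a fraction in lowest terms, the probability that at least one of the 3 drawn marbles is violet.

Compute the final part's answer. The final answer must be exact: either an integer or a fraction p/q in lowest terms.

Part I: total draws C(8,5) = 56; favorable C(2,2)*C(6,3) = 20; P = 5/14; answer 5/14
Part II: R1 = 5/14; threaded value p + q = 19; r = -11; cross terms: (-21*8 - 36*-29)=876, (36*21 - 30*8)=516, (30*-11 - -3*21)=-267, (-3*31 - -29*-11)=-412, (-29*24 - -39*31)=513, (-39*-29 - -21*24)=1635; twice the area = |2861| = 2861; area = 2861/2; answer 2861/2
Part III: R2 = 2861/2; threaded value p + q = 2863; m = 7; total draws C(10,3) = 120; complement C(3,3) = 1; favorable 120 - 1 = 119; P = 119/120; answer 119/120

119/120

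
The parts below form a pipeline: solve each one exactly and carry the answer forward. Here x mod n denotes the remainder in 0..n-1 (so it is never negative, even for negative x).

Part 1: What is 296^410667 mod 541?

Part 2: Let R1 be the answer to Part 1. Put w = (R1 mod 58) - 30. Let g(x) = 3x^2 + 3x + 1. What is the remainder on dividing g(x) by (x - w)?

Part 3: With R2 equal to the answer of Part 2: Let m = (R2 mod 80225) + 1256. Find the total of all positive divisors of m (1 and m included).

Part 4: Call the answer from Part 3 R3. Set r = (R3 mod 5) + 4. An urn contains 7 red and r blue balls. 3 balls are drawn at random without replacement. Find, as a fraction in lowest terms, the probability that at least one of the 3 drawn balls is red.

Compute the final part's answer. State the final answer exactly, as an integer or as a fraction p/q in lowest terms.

Part 1: squarings mod 541: 296^1=296, 296^2=515, 296^4=135, 296^8=372, 296^16=429, 296^32=101, 296^64=463, 296^128=133, 296^256=377, 296^512=387, 296^1024=453, 296^2048=170, 296^4096=227, 296^8192=134, 296^16384=103, 296^32768=330, 296^65536=159, 296^131072=395, 296^262144=217; 296^410667 = 296^1 * 296^2 * 296^8 * 296^32 * 296^1024 * 296^16384 * 296^131072 * 296^262144 = 439 (mod 541); answer 439
Part 2: R1 = 439; w = 3; remainder = value at the root: 3*(3)^2 + 3*(3)^1 + 1 = (27) + (9) + (1) = 37; answer 37
Part 3: R2 = 37; m = 1293; 1293 = 3 * 431; sigma = (1 + 3) * (1 + 431) = 4 * 432 = 1728; answer 1728
Part 4: R3 = 1728; r = 7; total draws C(14,3) = 364; complement C(7,3) = 35; favorable 364 - 35 = 329; P = 47/52; answer 47/52

47/52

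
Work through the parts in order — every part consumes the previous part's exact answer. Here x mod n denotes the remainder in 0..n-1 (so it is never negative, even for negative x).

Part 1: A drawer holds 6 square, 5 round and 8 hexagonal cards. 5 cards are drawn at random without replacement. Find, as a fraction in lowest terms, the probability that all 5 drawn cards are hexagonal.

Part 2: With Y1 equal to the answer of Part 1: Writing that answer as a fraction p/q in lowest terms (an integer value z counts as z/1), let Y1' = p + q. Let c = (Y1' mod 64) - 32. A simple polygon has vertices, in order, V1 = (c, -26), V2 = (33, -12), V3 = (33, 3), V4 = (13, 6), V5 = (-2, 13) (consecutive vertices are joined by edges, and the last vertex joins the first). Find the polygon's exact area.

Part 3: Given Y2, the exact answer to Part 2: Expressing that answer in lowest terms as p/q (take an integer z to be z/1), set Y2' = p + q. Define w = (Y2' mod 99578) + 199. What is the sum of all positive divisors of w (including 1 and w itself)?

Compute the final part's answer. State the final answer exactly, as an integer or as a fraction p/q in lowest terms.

Part 1: total draws C(19,5) = 11628; favorable C(8,5) = 56; P = 14/2907; answer 14/2907
Part 2: Y1 = 14/2907; threaded value p + q = 2921; c = 9; cross terms: (9*-12 - 33*-26)=750, (33*3 - 33*-12)=495, (33*6 - 13*3)=159, (13*13 - -2*6)=181, (-2*-26 - 9*13)=-65; twice the area = |1520| = 1520; area = 760; answer 760
Part 3: Y2 = 760; threaded value p + q = 761; w = 960; 960 = 2^6 * 3 * 5; sigma = (1 + 2 + 4 + 8 + 16 + 32 + 64) * (1 + 3) * (1 + 5) = 127 * 4 * 6 = 3048; answer 3048

3048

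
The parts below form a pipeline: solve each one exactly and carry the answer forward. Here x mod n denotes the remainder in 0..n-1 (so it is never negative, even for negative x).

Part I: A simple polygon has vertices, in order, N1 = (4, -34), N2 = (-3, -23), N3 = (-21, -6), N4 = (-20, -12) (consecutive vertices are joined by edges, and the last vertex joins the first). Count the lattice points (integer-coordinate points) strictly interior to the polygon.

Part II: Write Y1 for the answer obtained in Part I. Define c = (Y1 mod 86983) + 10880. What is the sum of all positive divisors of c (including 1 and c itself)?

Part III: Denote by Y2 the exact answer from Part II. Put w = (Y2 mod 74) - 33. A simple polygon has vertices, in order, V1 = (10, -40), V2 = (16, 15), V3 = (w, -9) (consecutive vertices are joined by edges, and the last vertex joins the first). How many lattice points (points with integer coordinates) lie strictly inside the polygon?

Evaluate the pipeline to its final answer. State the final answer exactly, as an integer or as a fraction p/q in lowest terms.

504

Part I: cross terms: (4*-23 - -3*-34)=-194, (-3*-6 - -21*-23)=-465, (-21*-12 - -20*-6)=132, (-20*-34 - 4*-12)=728; twice the area = |201| = 201; area = 201/2; boundary points = 1 + 1 + 1 + 2 = 5; strictly interior points = area - boundary/2 + 1 = 99; answer 99
Part II: Y1 = 99; c = 10979; 10979 is prime, so its only divisors are 1 and 10979; sigma = 1 + 10979 = 10980; answer 10980
Part III: Y2 = 10980; w = -5; cross terms: (10*15 - 16*-40)=790, (16*-9 - -5*15)=-69, (-5*-40 - 10*-9)=290; twice the area = |1011| = 1011; area = 1011/2; boundary points = 1 + 3 + 1 = 5; strictly interior points = area - boundary/2 + 1 = 504; answer 504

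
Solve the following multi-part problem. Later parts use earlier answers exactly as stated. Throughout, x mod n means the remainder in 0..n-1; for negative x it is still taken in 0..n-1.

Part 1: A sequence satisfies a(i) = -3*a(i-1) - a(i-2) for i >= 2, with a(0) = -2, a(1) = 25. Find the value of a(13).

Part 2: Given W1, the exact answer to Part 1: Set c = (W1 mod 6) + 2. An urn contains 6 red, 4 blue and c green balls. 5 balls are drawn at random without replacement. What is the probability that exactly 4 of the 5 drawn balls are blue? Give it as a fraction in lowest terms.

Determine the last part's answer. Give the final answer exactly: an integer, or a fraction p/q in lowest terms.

Part 1: a(2) = -3*(25) - 1*(-2) = -73; iterating: a(2)=-73, a(3)=194, a(4)=-509, a(5)=1333, a(6)=-3490, a(7)=9137, a(8)=-23921, a(9)=62626, a(10)=-163957, a(11)=429245, a(12)=-1123778, a(13)=2942089; answer 2942089
Part 2: W1 = 2942089; c = 3; total draws C(13,5) = 1287; favorable C(4,4)*C(9,1) = 9; P = 1/143; answer 1/143

1/143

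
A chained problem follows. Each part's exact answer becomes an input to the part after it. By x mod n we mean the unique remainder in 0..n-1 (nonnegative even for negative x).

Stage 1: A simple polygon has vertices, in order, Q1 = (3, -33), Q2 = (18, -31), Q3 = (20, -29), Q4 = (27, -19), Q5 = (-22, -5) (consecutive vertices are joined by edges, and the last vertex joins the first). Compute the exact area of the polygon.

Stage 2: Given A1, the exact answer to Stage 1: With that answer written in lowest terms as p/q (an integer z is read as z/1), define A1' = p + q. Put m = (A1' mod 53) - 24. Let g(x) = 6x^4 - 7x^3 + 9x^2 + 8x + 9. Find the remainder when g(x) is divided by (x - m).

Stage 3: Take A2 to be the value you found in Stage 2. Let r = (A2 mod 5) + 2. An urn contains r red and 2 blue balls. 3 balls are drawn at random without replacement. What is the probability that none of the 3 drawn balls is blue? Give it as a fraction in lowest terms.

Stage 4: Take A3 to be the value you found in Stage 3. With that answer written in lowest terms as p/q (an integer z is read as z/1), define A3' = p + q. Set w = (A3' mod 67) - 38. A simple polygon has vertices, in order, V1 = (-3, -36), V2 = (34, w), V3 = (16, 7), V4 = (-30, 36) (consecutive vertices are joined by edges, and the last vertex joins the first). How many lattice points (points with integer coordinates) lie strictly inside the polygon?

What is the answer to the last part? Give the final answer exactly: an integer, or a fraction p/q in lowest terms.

1980

Stage 1: cross terms: (3*-31 - 18*-33)=501, (18*-29 - 20*-31)=98, (20*-19 - 27*-29)=403, (27*-5 - -22*-19)=-553, (-22*-33 - 3*-5)=741; twice the area = |1190| = 1190; area = 595; answer 595
Stage 2: A1 = 595; threaded value p + q = 596; m = -11; remainder = value at the root: 6*(-11)^4 - 7*(-11)^3 + 9*(-11)^2 + 8*(-11)^1 + 9 = (87846) + (9317) + (1089) + (-88) + (9) = 98173; answer 98173
Stage 3: A2 = 98173; r = 5; total draws C(7,3) = 35; favorable C(5,3) = 10; P = 2/7; answer 2/7
Stage 4: A3 = 2/7; threaded value p + q = 9; w = -29; cross terms: (-3*-29 - 34*-36)=1311, (34*7 - 16*-29)=702, (16*36 - -30*7)=786, (-30*-36 - -3*36)=1188; twice the area = |3987| = 3987; area = 3987/2; boundary points = 1 + 18 + 1 + 9 = 29; strictly interior points = area - boundary/2 + 1 = 1980; answer 1980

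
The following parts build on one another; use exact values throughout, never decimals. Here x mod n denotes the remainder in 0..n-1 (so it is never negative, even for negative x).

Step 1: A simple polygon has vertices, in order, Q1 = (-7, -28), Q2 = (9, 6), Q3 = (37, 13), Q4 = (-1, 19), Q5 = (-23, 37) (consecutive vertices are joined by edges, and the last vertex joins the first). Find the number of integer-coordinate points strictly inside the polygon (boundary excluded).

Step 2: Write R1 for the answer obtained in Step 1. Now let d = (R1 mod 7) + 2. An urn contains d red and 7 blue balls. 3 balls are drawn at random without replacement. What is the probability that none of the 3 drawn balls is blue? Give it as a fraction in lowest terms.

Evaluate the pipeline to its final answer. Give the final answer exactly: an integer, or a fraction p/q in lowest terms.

Step 1: cross terms: (-7*6 - 9*-28)=210, (9*13 - 37*6)=-105, (37*19 - -1*13)=716, (-1*37 - -23*19)=400, (-23*-28 - -7*37)=903; twice the area = |2124| = 2124; area = 1062; boundary points = 2 + 7 + 2 + 2 + 1 = 14; strictly interior points = area - boundary/2 + 1 = 1056; answer 1056
Step 2: R1 = 1056; d = 8; total draws C(15,3) = 455; favorable C(8,3) = 56; P = 8/65; answer 8/65

8/65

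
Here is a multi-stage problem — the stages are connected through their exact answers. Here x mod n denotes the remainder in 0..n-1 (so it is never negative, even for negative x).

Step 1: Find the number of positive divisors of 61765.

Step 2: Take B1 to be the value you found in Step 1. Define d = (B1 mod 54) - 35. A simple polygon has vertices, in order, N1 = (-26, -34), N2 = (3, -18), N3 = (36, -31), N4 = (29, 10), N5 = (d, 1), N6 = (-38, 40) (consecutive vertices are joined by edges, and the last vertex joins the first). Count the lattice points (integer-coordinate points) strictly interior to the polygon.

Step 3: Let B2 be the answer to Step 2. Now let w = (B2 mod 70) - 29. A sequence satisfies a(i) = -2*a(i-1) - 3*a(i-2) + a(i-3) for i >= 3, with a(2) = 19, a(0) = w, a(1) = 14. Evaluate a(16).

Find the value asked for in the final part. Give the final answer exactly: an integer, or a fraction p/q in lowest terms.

Step 1: 61765 = 5 * 11 * 1123; number of divisors = (1+1) * (1+1) * (1+1) = 8; answer 8
Step 2: B1 = 8; d = -27; cross terms: (-26*-18 - 3*-34)=570, (3*-31 - 36*-18)=555, (36*10 - 29*-31)=1259, (29*1 - -27*10)=299, (-27*40 - -38*1)=-1042, (-38*-34 - -26*40)=2332; twice the area = |3973| = 3973; area = 3973/2; boundary points = 1 + 1 + 1 + 1 + 1 + 2 = 7; strictly interior points = area - boundary/2 + 1 = 1984; answer 1984
Step 3: B2 = 1984; w = -5; a(3) = -2*(19) - 3*(14) + 1*(-5) = -85; iterating: a(3)=-85, a(4)=127, a(5)=20, a(6)=-506, a(7)=1079, a(8)=-620, a(9)=-2503, a(10)=7945, a(11)=-9001, a(12)=-8336, a(13)=51620, a(14)=-87233, a(15)=11270, a(16)=290779; answer 290779

290779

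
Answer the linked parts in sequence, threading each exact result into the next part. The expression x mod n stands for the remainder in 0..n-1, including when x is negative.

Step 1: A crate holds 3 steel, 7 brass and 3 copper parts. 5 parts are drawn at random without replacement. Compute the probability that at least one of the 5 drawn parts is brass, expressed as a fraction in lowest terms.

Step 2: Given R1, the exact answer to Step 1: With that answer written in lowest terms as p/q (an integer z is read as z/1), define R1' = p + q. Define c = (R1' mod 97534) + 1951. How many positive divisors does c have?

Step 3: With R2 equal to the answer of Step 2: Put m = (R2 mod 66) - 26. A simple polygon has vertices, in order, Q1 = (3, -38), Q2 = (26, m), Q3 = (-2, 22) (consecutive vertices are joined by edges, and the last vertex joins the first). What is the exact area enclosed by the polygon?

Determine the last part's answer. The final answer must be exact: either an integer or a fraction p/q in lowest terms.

730

Step 1: total draws C(13,5) = 1287; complement C(6,5) = 6; favorable 1287 - 6 = 1281; P = 427/429; answer 427/429
Step 2: R1 = 427/429; threaded value p + q = 856; c = 2807; 2807 = 7 * 401; number of divisors = (1+1) * (1+1) = 4; answer 4
Step 3: R2 = 4; m = -22; cross terms: (3*-22 - 26*-38)=922, (26*22 - -2*-22)=528, (-2*-38 - 3*22)=10; twice the area = |1460| = 1460; area = 730; answer 730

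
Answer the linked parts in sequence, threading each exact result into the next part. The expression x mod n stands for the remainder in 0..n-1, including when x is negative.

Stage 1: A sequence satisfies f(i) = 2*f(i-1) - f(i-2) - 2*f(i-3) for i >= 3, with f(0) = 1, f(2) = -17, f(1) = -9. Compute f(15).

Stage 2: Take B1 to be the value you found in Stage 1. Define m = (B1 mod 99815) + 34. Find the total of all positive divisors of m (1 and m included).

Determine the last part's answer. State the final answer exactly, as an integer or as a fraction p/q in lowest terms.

Stage 1: f(3) = 2*(-17) - 1*(-9) - 2*(1) = -27; iterating: f(3)=-27, f(4)=-19, f(5)=23, f(6)=119, f(7)=253, f(8)=341, f(9)=191, f(10)=-465, f(11)=-1803, f(12)=-3523, f(13)=-4313, f(14)=-1497, f(15)=8365; answer 8365
Stage 2: B1 = 8365; m = 8399; 8399 = 37 * 227; sigma = (1 + 37) * (1 + 227) = 38 * 228 = 8664; answer 8664

8664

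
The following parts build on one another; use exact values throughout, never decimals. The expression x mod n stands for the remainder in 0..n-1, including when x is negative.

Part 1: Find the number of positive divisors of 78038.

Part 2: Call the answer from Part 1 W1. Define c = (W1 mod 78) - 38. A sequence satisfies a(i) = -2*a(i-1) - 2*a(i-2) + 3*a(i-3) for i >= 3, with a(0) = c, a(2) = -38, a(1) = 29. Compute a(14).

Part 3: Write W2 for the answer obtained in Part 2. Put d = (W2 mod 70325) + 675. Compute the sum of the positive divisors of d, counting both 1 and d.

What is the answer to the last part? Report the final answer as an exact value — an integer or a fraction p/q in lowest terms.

74862

Part 1: 78038 = 2 * 39019; number of divisors = (1+1) * (1+1) = 4; answer 4
Part 2: W1 = 4; c = -34; a(3) = -2*(-38) - 2*(29) + 3*(-34) = -84; iterating: a(3)=-84, a(4)=331, a(5)=-608, a(6)=302, a(7)=1605, a(8)=-5638, a(9)=8972, a(10)=-1853, a(11)=-31152, a(12)=92926, a(13)=-129107, a(14)=-21094; answer -21094
Part 3: W2 = -21094; d = 49906; 49906 = 2 * 24953; sigma = (1 + 2) * (1 + 24953) = 3 * 24954 = 74862; answer 74862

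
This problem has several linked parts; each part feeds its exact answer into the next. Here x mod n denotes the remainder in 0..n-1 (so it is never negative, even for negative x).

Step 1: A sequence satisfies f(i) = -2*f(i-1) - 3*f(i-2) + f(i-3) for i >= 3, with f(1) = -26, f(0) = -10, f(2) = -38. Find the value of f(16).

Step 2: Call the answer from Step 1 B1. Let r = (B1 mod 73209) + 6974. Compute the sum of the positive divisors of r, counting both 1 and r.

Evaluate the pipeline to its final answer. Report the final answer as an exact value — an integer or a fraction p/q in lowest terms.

224409

Step 1: f(3) = -2*(-38) - 3*(-26) + 1*(-10) = 144; iterating: f(3)=144, f(4)=-200, f(5)=-70, f(6)=884, f(7)=-1758, f(8)=794, f(9)=4570, f(10)=-13280, f(11)=13644, f(12)=17122, f(13)=-88456, f(14)=139190, f(15)=4110, f(16)=-514246; answer -514246
Step 2: B1 = -514246; r = 78400; 78400 = 2^6 * 5^2 * 7^2; sigma = (1 + 2 + 4 + 8 + 16 + 32 + 64) * (1 + 5 + 25) * (1 + 7 + 49) = 127 * 31 * 57 = 224409; answer 224409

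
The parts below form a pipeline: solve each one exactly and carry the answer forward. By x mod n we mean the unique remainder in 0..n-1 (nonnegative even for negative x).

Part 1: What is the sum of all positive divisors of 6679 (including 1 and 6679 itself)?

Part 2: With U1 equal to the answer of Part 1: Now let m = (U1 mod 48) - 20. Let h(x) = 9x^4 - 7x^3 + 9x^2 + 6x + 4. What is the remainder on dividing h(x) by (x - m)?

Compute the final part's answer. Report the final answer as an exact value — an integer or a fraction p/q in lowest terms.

199948

Part 1: 6679 is prime, so its only divisors are 1 and 6679; sigma = 1 + 6679 = 6680; answer 6680
Part 2: U1 = 6680; m = -12; remainder = value at the root: 9*(-12)^4 - 7*(-12)^3 + 9*(-12)^2 + 6*(-12)^1 + 4 = (186624) + (12096) + (1296) + (-72) + (4) = 199948; answer 199948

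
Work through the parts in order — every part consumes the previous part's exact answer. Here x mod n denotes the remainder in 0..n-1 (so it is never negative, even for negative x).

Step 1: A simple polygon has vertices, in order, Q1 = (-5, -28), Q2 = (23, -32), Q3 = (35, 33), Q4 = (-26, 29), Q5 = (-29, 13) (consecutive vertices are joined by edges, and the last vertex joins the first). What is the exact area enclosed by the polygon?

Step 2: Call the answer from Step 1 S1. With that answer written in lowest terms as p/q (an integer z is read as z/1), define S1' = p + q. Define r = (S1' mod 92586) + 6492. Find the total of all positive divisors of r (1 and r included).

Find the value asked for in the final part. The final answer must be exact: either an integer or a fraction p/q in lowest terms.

Step 1: cross terms: (-5*-32 - 23*-28)=804, (23*33 - 35*-32)=1879, (35*29 - -26*33)=1873, (-26*13 - -29*29)=503, (-29*-28 - -5*13)=877; twice the area = |5936| = 5936; area = 2968; answer 2968
Step 2: S1 = 2968; threaded value p + q = 2969; r = 9461; 9461 is prime, so its only divisors are 1 and 9461; sigma = 1 + 9461 = 9462; answer 9462

9462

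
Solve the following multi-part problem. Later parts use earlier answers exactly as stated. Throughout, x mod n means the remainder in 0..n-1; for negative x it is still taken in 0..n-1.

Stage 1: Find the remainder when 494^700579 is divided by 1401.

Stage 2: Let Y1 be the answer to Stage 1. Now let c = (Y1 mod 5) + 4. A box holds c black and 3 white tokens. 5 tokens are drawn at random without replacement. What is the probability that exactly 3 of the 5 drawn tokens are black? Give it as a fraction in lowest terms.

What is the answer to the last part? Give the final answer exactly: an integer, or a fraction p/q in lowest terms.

Stage 1: squarings mod 1401: 494^1=494, 494^2=262, 494^4=1396, 494^8=25, 494^16=625, 494^32=1147, 494^64=70, 494^128=697, 494^256=1063, 494^512=763, 494^1024=754, 494^2048=1111, 494^4096=40, 494^8192=199, 494^16384=373, 494^32768=430, 494^65536=1369, 494^131072=1024, 494^262144=628, 494^524288=703; 494^700579 = 494^1 * 494^2 * 494^32 * 494^128 * 494^4096 * 494^8192 * 494^32768 * 494^131072 * 494^524288 = 632 (mod 1401); answer 632
Stage 2: Y1 = 632; c = 6; total draws C(9,5) = 126; favorable C(6,3)*C(3,2) = 60; P = 10/21; answer 10/21

10/21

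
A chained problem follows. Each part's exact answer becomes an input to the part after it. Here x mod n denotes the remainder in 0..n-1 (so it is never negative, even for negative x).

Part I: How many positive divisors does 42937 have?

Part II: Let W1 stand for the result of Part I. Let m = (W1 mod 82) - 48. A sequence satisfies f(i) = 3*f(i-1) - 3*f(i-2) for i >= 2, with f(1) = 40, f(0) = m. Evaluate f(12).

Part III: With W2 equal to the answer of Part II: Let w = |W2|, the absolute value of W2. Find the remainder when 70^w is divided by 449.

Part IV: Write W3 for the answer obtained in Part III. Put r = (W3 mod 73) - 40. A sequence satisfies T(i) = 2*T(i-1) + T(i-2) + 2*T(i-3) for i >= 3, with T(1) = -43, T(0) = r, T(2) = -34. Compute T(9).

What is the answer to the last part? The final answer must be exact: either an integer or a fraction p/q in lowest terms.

Part I: 42937 is prime, so its only divisors are 1 and 42937; count = 2; answer 2
Part II: W1 = 2; m = -46; f(2) = 3*(40) - 3*(-46) = 258; iterating: f(2)=258, f(3)=654, f(4)=1188, f(5)=1602, f(6)=1242, f(7)=-1080, f(8)=-6966, f(9)=-17658, f(10)=-32076, f(11)=-43254, f(12)=-33534; answer -33534
Part III: W2 = -33534; w = 33534; squarings mod 449: 70^1=70, 70^2=410, 70^4=174, 70^8=193, 70^16=431, 70^32=324, 70^64=359, 70^128=18, 70^256=324, 70^512=359, 70^1024=18, 70^2048=324, 70^4096=359, 70^8192=18, 70^16384=324, 70^32768=359; 70^33534 = 70^2 * 70^4 * 70^8 * 70^16 * 70^32 * 70^64 * 70^128 * 70^512 * 70^32768 = 334 (mod 449); answer 334
Part IV: W3 = 334; r = 2; T(3) = 2*(-34) + 1*(-43) + 2*(2) = -107; iterating: T(3)=-107, T(4)=-334, T(5)=-843, T(6)=-2234, T(7)=-5979, T(8)=-15878, T(9)=-42203; answer -42203

-42203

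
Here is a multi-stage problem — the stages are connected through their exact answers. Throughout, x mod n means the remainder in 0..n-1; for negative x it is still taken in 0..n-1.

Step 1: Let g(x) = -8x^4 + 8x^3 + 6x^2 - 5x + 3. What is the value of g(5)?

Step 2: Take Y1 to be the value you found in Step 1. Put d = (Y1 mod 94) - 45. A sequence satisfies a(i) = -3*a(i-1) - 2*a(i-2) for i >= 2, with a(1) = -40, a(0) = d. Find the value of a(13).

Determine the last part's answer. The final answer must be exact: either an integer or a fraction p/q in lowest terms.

Step 1: -8*(5)^4 + 8*(5)^3 + 6*(5)^2 - 5*(5)^1 + 3 = (-5000) + (1000) + (150) + (-25) + (3) = -3872; answer -3872
Step 2: Y1 = -3872; d = 31; a(2) = -3*(-40) - 2*(31) = 58; iterating: a(2)=58, a(3)=-94, a(4)=166, a(5)=-310, a(6)=598, a(7)=-1174, a(8)=2326, a(9)=-4630, a(10)=9238, a(11)=-18454, a(12)=36886, a(13)=-73750; answer -73750

-73750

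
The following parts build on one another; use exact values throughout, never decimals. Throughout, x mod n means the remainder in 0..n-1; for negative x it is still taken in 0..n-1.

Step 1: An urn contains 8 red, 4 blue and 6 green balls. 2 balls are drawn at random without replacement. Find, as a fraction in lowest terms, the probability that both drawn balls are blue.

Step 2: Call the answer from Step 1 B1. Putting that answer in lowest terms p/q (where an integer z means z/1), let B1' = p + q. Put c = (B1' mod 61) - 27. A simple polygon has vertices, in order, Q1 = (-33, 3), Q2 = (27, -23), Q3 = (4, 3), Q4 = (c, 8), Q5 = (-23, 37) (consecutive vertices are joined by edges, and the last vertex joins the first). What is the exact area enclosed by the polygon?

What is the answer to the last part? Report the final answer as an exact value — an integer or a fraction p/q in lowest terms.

Step 1: total draws C(18,2) = 153; favorable C(4,2) = 6; P = 2/51; answer 2/51
Step 2: B1 = 2/51; threaded value p + q = 53; c = 26; cross terms: (-33*-23 - 27*3)=678, (27*3 - 4*-23)=173, (4*8 - 26*3)=-46, (26*37 - -23*8)=1146, (-23*3 - -33*37)=1152; twice the area = |3103| = 3103; area = 3103/2; answer 3103/2

3103/2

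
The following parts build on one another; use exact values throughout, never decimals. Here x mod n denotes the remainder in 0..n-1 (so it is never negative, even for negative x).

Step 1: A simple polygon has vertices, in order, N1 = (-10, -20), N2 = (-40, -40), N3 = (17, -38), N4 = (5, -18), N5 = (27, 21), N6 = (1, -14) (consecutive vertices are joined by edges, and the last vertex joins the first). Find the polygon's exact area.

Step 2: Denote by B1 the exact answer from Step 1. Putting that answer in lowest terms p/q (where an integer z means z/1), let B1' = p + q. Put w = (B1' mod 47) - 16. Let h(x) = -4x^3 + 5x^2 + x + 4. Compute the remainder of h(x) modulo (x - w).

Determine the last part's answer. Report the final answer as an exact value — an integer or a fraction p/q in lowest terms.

Step 1: cross terms: (-10*-40 - -40*-20)=-400, (-40*-38 - 17*-40)=2200, (17*-18 - 5*-38)=-116, (5*21 - 27*-18)=591, (27*-14 - 1*21)=-399, (1*-20 - -10*-14)=-160; twice the area = |1716| = 1716; area = 858; answer 858
Step 2: B1 = 858; threaded value p + q = 859; w = -3; remainder = value at the root: -4*(-3)^3 + 5*(-3)^2 + 1*(-3)^1 + 4 = (108) + (45) + (-3) + (4) = 154; answer 154

154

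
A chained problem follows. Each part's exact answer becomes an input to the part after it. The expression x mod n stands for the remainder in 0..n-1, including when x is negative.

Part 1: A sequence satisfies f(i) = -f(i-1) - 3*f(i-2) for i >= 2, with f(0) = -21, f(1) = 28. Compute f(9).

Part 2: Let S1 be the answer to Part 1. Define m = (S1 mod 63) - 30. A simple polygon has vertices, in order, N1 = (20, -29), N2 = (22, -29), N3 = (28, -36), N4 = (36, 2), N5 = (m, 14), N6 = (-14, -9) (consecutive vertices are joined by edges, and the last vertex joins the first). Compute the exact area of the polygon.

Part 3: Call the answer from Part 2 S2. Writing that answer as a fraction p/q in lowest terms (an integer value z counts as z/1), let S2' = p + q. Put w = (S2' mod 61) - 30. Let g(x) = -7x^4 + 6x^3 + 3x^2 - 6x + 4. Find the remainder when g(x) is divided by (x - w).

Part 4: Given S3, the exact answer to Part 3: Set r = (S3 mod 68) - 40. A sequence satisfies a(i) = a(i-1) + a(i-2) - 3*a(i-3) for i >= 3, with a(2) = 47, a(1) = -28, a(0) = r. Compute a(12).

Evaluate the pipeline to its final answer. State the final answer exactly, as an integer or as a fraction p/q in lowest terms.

3318

Part 1: f(2) = -1*(28) - 3*(-21) = 35; iterating: f(2)=35, f(3)=-119, f(4)=14, f(5)=343, f(6)=-385, f(7)=-644, f(8)=1799, f(9)=133; answer 133
Part 2: S1 = 133; m = -23; cross terms: (20*-29 - 22*-29)=58, (22*-36 - 28*-29)=20, (28*2 - 36*-36)=1352, (36*14 - -23*2)=550, (-23*-9 - -14*14)=403, (-14*-29 - 20*-9)=586; twice the area = |2969| = 2969; area = 2969/2; answer 2969/2
Part 3: S2 = 2969/2; threaded value p + q = 2971; w = 13; remainder = value at the root: -7*(13)^4 + 6*(13)^3 + 3*(13)^2 - 6*(13)^1 + 4 = (-199927) + (13182) + (507) + (-78) + (4) = -186312; answer -186312
Part 4: S3 = -186312; r = -32; a(3) = 1*(47) + 1*(-28) - 3*(-32) = 115; iterating: a(3)=115, a(4)=246, a(5)=220, a(6)=121, a(7)=-397, a(8)=-936, a(9)=-1696, a(10)=-1441, a(11)=-329, a(12)=3318; answer 3318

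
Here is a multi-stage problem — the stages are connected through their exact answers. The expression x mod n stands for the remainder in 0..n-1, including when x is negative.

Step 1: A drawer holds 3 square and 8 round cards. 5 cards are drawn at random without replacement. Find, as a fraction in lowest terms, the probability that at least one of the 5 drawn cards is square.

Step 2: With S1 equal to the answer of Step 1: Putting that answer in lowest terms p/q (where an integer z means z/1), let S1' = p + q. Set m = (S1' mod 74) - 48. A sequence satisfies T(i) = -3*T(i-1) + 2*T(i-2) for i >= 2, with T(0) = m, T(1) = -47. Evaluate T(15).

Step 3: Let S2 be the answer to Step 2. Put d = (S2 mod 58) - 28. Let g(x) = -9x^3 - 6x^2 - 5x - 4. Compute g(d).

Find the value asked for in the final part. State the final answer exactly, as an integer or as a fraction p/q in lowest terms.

2824

Step 1: total draws C(11,5) = 462; complement C(8,5) = 56; favorable 462 - 56 = 406; P = 29/33; answer 29/33
Step 2: S1 = 29/33; threaded value p + q = 62; m = 14; T(2) = -3*(-47) + 2*(14) = 169; iterating: T(2)=169, T(3)=-601, T(4)=2141, T(5)=-7625, T(6)=27157, T(7)=-96721, T(8)=344477, T(9)=-1226873, T(10)=4369573, T(11)=-15562465, T(12)=55426541, T(13)=-197404553, T(14)=703066741, T(15)=-2504009329; answer -2504009329
Step 3: S2 = -2504009329; d = -7; -9*(-7)^3 - 6*(-7)^2 - 5*(-7)^1 - 4 = (3087) + (-294) + (35) + (-4) = 2824; answer 2824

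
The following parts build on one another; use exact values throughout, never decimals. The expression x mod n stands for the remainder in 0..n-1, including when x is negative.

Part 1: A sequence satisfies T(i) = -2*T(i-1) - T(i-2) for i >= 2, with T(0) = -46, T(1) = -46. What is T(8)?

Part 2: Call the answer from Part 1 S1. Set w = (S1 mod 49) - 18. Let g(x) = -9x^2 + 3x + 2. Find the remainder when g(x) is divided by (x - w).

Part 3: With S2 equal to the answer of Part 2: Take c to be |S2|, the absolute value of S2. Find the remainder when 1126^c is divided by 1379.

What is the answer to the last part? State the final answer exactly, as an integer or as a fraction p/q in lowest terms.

960

Part 1: T(2) = -2*(-46) - 1*(-46) = 138; iterating: T(2)=138, T(3)=-230, T(4)=322, T(5)=-414, T(6)=506, T(7)=-598, T(8)=690; answer 690
Part 2: S1 = 690; w = -14; remainder = value at the root: -9*(-14)^2 + 3*(-14)^1 + 2 = (-1764) + (-42) + (2) = -1804; answer -1804
Part 3: S2 = -1804; c = 1804; squarings mod 1379: 1126^1=1126, 1126^2=575, 1126^4=1044, 1126^8=526, 1126^16=876, 1126^32=652, 1126^64=372, 1126^128=484, 1126^256=1205, 1126^512=1317, 1126^1024=1086; 1126^1804 = 1126^4 * 1126^8 * 1126^256 * 1126^512 * 1126^1024 = 960 (mod 1379); answer 960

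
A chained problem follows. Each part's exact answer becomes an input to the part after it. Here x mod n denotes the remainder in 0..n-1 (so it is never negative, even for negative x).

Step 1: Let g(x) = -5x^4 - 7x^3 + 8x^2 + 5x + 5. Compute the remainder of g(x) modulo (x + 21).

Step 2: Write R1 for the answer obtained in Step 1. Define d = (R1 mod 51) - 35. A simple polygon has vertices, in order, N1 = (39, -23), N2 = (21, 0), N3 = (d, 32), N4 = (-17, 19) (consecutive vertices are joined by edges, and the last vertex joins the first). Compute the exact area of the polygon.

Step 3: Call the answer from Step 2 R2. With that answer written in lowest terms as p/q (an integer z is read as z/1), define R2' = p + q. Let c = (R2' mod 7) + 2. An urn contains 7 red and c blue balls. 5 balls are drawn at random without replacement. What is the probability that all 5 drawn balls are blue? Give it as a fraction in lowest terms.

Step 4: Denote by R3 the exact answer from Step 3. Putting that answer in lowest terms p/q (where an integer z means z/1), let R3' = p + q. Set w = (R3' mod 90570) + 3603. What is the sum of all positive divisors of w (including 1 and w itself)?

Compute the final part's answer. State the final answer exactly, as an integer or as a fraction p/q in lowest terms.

7840

Step 1: remainder = value at the root: -5*(-21)^4 - 7*(-21)^3 + 8*(-21)^2 + 5*(-21)^1 + 5 = (-972405) + (64827) + (3528) + (-105) + (5) = -904150; answer -904150
Step 2: R1 = -904150; d = -6; cross terms: (39*0 - 21*-23)=483, (21*32 - -6*0)=672, (-6*19 - -17*32)=430, (-17*-23 - 39*19)=-350; twice the area = |1235| = 1235; area = 1235/2; answer 1235/2
Step 3: R2 = 1235/2; threaded value p + q = 1237; c = 7; total draws C(14,5) = 2002; favorable C(7,5) = 21; P = 3/286; answer 3/286
Step 4: R3 = 3/286; threaded value p + q = 289; w = 3892; 3892 = 2^2 * 7 * 139; sigma = (1 + 2 + 4) * (1 + 7) * (1 + 139) = 7 * 8 * 140 = 7840; answer 7840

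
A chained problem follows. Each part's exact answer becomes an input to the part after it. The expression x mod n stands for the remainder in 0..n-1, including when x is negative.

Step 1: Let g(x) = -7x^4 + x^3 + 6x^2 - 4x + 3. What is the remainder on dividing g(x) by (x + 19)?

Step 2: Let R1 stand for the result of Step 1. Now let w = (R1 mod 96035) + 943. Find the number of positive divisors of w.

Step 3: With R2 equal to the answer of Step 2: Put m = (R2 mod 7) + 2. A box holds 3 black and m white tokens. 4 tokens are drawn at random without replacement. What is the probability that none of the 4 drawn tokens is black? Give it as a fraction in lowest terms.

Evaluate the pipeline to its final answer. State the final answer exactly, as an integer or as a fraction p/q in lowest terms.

Step 1: remainder = value at the root: -7*(-19)^4 + 1*(-19)^3 + 6*(-19)^2 - 4*(-19)^1 + 3 = (-912247) + (-6859) + (2166) + (76) + (3) = -916861; answer -916861
Step 2: R1 = -916861; w = 44432; 44432 = 2^4 * 2777; number of divisors = (4+1) * (1+1) = 10; answer 10
Step 3: R2 = 10; m = 5; total draws C(8,4) = 70; favorable C(5,4) = 5; P = 1/14; answer 1/14

1/14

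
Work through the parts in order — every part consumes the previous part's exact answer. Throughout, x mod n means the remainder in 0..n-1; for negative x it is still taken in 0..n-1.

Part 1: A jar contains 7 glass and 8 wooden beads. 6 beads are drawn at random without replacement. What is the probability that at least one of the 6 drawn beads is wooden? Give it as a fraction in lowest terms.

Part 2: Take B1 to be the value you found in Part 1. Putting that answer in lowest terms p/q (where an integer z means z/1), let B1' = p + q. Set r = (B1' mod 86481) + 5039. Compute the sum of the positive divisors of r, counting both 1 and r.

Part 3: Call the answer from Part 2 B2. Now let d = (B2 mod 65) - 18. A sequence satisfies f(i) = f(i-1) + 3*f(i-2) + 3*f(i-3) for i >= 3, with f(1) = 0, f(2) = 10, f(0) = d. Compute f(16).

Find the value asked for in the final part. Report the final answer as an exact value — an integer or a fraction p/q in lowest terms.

13521640

Part 1: total draws C(15,6) = 5005; complement C(7,6) = 7; favorable 5005 - 7 = 4998; P = 714/715; answer 714/715
Part 2: B1 = 714/715; threaded value p + q = 1429; r = 6468; 6468 = 2^2 * 3 * 7^2 * 11; sigma = (1 + 2 + 4) * (1 + 3) * (1 + 7 + 49) * (1 + 11) = 7 * 4 * 57 * 12 = 19152; answer 19152
Part 3: B2 = 19152; d = 24; f(3) = 1*(10) + 3*(0) + 3*(24) = 82; iterating: f(3)=82, f(4)=112, f(5)=388, f(6)=970, f(7)=2470, f(8)=6544, f(9)=16864, f(10)=43906, f(11)=114130, f(12)=296440, f(13)=770548, f(14)=2002258, f(15)=5203222, f(16)=13521640; answer 13521640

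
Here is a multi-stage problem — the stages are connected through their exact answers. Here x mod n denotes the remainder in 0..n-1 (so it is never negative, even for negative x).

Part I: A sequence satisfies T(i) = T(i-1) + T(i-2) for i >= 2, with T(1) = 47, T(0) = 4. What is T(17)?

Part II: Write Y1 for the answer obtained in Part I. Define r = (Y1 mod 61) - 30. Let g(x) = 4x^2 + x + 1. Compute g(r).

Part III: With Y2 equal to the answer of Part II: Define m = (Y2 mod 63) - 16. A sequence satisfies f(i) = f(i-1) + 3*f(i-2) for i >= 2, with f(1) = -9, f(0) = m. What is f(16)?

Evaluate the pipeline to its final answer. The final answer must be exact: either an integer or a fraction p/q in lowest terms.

-882603

Part I: T(2) = 1*(47) + 1*(4) = 51; iterating: T(2)=51, T(3)=98, T(4)=149, T(5)=247, T(6)=396, T(7)=643, T(8)=1039, T(9)=1682, T(10)=2721, T(11)=4403, T(12)=7124, T(13)=11527, T(14)=18651, T(15)=30178, T(16)=48829, T(17)=79007; answer 79007
Part II: Y1 = 79007; r = -18; 4*(-18)^2 + 1*(-18)^1 + 1 = (1296) + (-18) + (1) = 1279; answer 1279
Part III: Y2 = 1279; m = 3; f(2) = 1*(-9) + 3*(3) = 0; iterating: f(2)=0, f(3)=-27, f(4)=-27, f(5)=-108, f(6)=-189, f(7)=-513, f(8)=-1080, f(9)=-2619, f(10)=-5859, f(11)=-13716, f(12)=-31293, f(13)=-72441, f(14)=-166320, f(15)=-383643, f(16)=-882603; answer -882603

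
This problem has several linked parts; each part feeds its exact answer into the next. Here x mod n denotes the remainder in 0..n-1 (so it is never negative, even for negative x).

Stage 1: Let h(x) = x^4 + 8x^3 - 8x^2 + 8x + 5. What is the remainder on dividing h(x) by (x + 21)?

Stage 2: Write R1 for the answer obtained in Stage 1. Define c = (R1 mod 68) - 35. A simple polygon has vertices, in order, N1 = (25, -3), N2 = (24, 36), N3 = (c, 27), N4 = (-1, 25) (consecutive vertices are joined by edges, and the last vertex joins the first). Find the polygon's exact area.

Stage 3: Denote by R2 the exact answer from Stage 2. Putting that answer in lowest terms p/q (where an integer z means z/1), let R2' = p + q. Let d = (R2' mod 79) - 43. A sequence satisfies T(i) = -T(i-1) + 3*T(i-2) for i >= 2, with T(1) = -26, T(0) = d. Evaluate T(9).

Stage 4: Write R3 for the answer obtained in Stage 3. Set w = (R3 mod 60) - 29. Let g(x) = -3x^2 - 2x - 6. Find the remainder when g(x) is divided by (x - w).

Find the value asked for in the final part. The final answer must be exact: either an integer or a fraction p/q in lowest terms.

Stage 1: remainder = value at the root: 1*(-21)^4 + 8*(-21)^3 - 8*(-21)^2 + 8*(-21)^1 + 5 = (194481) + (-74088) + (-3528) + (-168) + (5) = 116702; answer 116702
Stage 2: R1 = 116702; c = -21; cross terms: (25*36 - 24*-3)=972, (24*27 - -21*36)=1404, (-21*25 - -1*27)=-498, (-1*-3 - 25*25)=-622; twice the area = |1256| = 1256; area = 628; answer 628
Stage 3: R2 = 628; threaded value p + q = 629; d = 33; T(2) = -1*(-26) + 3*(33) = 125; iterating: T(2)=125, T(3)=-203, T(4)=578, T(5)=-1187, T(6)=2921, T(7)=-6482, T(8)=15245, T(9)=-34691; answer -34691
Stage 4: R3 = -34691; w = 20; remainder = value at the root: -3*(20)^2 - 2*(20)^1 - 6 = (-1200) + (-40) + (-6) = -1246; answer -1246

-1246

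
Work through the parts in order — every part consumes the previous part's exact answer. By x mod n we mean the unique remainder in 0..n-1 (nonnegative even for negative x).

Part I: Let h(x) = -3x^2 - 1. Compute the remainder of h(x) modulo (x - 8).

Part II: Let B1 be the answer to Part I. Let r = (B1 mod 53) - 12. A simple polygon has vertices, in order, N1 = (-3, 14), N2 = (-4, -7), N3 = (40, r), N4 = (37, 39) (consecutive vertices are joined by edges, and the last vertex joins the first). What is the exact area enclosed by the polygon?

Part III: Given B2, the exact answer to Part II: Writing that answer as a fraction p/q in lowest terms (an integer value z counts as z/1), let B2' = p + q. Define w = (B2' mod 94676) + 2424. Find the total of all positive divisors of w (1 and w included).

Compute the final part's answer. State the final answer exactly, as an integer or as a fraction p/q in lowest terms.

4692

Part I: remainder = value at the root: -3*(8)^2 - 1 = (-192) + (-1) = -193; answer -193
Part II: B1 = -193; r = 7; cross terms: (-3*-7 - -4*14)=77, (-4*7 - 40*-7)=252, (40*39 - 37*7)=1301, (37*14 - -3*39)=635; twice the area = |2265| = 2265; area = 2265/2; answer 2265/2
Part III: B2 = 2265/2; threaded value p + q = 2267; w = 4691; 4691 is prime, so its only divisors are 1 and 4691; sigma = 1 + 4691 = 4692; answer 4692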